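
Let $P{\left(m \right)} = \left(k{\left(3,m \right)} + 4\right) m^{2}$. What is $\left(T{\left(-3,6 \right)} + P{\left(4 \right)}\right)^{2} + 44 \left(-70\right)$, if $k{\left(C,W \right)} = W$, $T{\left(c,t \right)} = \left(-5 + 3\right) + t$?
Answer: $14344$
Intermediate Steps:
$T{\left(c,t \right)} = -2 + t$
$P{\left(m \right)} = m^{2} \left(4 + m\right)$ ($P{\left(m \right)} = \left(m + 4\right) m^{2} = \left(4 + m\right) m^{2} = m^{2} \left(4 + m\right)$)
$\left(T{\left(-3,6 \right)} + P{\left(4 \right)}\right)^{2} + 44 \left(-70\right) = \left(\left(-2 + 6\right) + 4^{2} \left(4 + 4\right)\right)^{2} + 44 \left(-70\right) = \left(4 + 16 \cdot 8\right)^{2} - 3080 = \left(4 + 128\right)^{2} - 3080 = 132^{2} - 3080 = 17424 - 3080 = 14344$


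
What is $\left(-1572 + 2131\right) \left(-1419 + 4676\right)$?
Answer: $1820663$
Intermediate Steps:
$\left(-1572 + 2131\right) \left(-1419 + 4676\right) = 559 \cdot 3257 = 1820663$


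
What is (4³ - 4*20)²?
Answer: 256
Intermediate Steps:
(4³ - 4*20)² = (64 - 80)² = (-16)² = 256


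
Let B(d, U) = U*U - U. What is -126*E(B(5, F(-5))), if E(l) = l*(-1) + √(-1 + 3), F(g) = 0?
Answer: -126*√2 ≈ -178.19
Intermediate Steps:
B(d, U) = U² - U
E(l) = √2 - l (E(l) = -l + √2 = √2 - l)
-126*E(B(5, F(-5))) = -126*(√2 - 0*(-1 + 0)) = -126*(√2 - 0*(-1)) = -126*(√2 - 1*0) = -126*(√2 + 0) = -126*√2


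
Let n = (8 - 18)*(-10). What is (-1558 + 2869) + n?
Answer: 1411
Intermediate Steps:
n = 100 (n = -10*(-10) = 100)
(-1558 + 2869) + n = (-1558 + 2869) + 100 = 1311 + 100 = 1411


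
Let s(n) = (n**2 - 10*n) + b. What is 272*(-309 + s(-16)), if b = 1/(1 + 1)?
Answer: 29240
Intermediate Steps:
b = 1/2 ≈ 0.50000
s(n) = 1/2 + n**2 - 10*n (s(n) = (n**2 - 10*n) + 1/2 = 1/2 + n**2 - 10*n)
272*(-309 + s(-16)) = 272*(-309 + (1/2 + (-16)**2 - 10*(-16))) = 272*(-309 + (1/2 + 256 + 160)) = 272*(-309 + 833/2) = 272*(215/2) = 29240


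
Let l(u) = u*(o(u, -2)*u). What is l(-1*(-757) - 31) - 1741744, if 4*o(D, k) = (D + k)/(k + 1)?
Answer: -97142500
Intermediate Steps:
o(D, k) = (D + k)/(4*(1 + k)) (o(D, k) = ((D + k)/(k + 1))/4 = ((D + k)/(1 + k))/4 = (D + k)/(4*(1 + k)))
l(u) = u²*(½ - u/4) (l(u) = u*(((u - 2)/(4*(1 - 2)))*u) = u*(((¼)*(-2 + u)/(-1))*u) = u*(((¼)*(-1)*(-2 + u))*u) = u*((½ - u/4)*u) = u*(u*(½ - u/4)) = u²*(½ - u/4))
l(-1*(-757) - 31) - 1741744 = (-1*(-757) - 31)²*(2 - (-1*(-757) - 31))/4 - 1741744 = (757 - 31)²*(2 - (757 - 31))/4 - 1741744 = (¼)*726²*(2 - 1*726) - 1741744 = (¼)*527076*(2 - 726) - 1741744 = (¼)*527076*(-724) - 1741744 = -95400756 - 1741744 = -97142500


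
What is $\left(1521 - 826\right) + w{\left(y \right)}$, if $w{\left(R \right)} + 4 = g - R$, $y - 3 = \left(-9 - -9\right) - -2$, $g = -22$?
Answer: $664$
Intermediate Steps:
$y = 5$ ($y = 3 - -2 = 3 + \left(\left(-9 + 9\right) + 2\right) = 3 + \left(0 + 2\right) = 3 + 2 = 5$)
$w{\left(R \right)} = -26 - R$ ($w{\left(R \right)} = -4 - \left(22 + R\right) = -26 - R$)
$\left(1521 - 826\right) + w{\left(y \right)} = \left(1521 - 826\right) - 31 = 695 - 31 = 664$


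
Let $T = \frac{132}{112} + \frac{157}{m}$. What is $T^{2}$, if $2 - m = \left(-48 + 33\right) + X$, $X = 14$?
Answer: $\frac{20205025}{7056} \approx 2863.5$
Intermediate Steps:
$m = 3$ ($m = 2 - \left(\left(-48 + 33\right) + 14\right) = 2 - \left(-15 + 14\right) = 2 - -1 = 2 + 1 = 3$)
$T = \frac{4495}{84}$ ($T = \frac{132}{112} + \frac{157}{3} = 132 \cdot \frac{1}{112} + 157 \cdot \frac{1}{3} = \frac{33}{28} + \frac{157}{3} = \frac{4495}{84} \approx 53.512$)
$T^{2} = \left(\frac{4495}{84}\right)^{2} = \frac{20205025}{7056}$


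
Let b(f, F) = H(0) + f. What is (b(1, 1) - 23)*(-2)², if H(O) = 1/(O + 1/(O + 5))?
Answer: -68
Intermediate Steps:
H(O) = 1/(O + 1/(5 + O))
b(f, F) = 5 + f (b(f, F) = (5 + 0)/(1 + 0² + 5*0) + f = 5/(1 + 0 + 0) + f = 5/1 + f = 1*5 + f = 5 + f)
(b(1, 1) - 23)*(-2)² = ((5 + 1) - 23)*(-2)² = (6 - 23)*4 = -17*4 = -68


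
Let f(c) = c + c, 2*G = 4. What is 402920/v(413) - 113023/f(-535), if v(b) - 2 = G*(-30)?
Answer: -212284533/31030 ≈ -6841.3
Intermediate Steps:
G = 2 (G = (½)*4 = 2)
f(c) = 2*c
v(b) = -58 (v(b) = 2 + 2*(-30) = 2 - 60 = -58)
402920/v(413) - 113023/f(-535) = 402920/(-58) - 113023/(2*(-535)) = 402920*(-1/58) - 113023/(-1070) = -201460/29 - 113023*(-1/1070) = -201460/29 + 113023/1070 = -212284533/31030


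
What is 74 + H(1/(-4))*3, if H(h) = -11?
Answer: 41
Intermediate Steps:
74 + H(1/(-4))*3 = 74 - 11*3 = 74 - 33 = 41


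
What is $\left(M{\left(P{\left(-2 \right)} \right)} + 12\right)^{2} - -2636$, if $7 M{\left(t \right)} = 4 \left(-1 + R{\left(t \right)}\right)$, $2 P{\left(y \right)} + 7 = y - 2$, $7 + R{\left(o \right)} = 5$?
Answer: $\frac{134348}{49} \approx 2741.8$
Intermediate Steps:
$R{\left(o \right)} = -2$ ($R{\left(o \right)} = -7 + 5 = -2$)
$P{\left(y \right)} = - \frac{9}{2} + \frac{y}{2}$ ($P{\left(y \right)} = - \frac{7}{2} + \frac{y - 2}{2} = - \frac{7}{2} + \frac{-2 + y}{2} = - \frac{7}{2} + \left(-1 + \frac{y}{2}\right) = - \frac{9}{2} + \frac{y}{2}$)
$M{\left(t \right)} = - \frac{12}{7}$ ($M{\left(t \right)} = \frac{4 \left(-1 - 2\right)}{7} = \frac{4 \left(-3\right)}{7} = \frac{1}{7} \left(-12\right) = - \frac{12}{7}$)
$\left(M{\left(P{\left(-2 \right)} \right)} + 12\right)^{2} - -2636 = \left(- \frac{12}{7} + 12\right)^{2} - -2636 = \left(\frac{72}{7}\right)^{2} + 2636 = \frac{5184}{49} + 2636 = \frac{134348}{49}$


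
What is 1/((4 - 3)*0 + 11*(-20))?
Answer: -1/220 ≈ -0.0045455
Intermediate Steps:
1/((4 - 3)*0 + 11*(-20)) = 1/(1*0 - 220) = 1/(0 - 220) = 1/(-220) = -1/220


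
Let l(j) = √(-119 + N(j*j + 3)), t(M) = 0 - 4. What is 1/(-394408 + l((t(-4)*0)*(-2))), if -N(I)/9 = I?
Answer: -197204/77778835305 - I*√146/155557670610 ≈ -2.5354e-6 - 7.7676e-11*I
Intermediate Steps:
N(I) = -9*I
t(M) = -4
l(j) = √(-146 - 9*j²) (l(j) = √(-119 - 9*(j*j + 3)) = √(-119 - 9*(j² + 3)) = √(-119 - 9*(3 + j²)) = √(-119 + (-27 - 9*j²)) = √(-146 - 9*j²))
1/(-394408 + l((t(-4)*0)*(-2))) = 1/(-394408 + √(-146 - 9*(-4*0*(-2))²)) = 1/(-394408 + √(-146 - 9*(0*(-2))²)) = 1/(-394408 + √(-146 - 9*0²)) = 1/(-394408 + √(-146 - 9*0)) = 1/(-394408 + √(-146 + 0)) = 1/(-394408 + √(-146)) = 1/(-394408 + I*√146)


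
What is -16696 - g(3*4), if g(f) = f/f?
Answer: -16697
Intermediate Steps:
g(f) = 1
-16696 - g(3*4) = -16696 - 1*1 = -16696 - 1 = -16697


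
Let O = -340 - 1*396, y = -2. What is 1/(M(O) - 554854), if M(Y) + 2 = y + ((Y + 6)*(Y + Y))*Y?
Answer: -1/791431018 ≈ -1.2635e-9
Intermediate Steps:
O = -736 (O = -340 - 396 = -736)
M(Y) = -4 + 2*Y²*(6 + Y) (M(Y) = -2 + (-2 + ((Y + 6)*(Y + Y))*Y) = -2 + (-2 + ((6 + Y)*(2*Y))*Y) = -2 + (-2 + (2*Y*(6 + Y))*Y) = -2 + (-2 + 2*Y²*(6 + Y)) = -4 + 2*Y²*(6 + Y))
1/(M(O) - 554854) = 1/((-4 + 2*(-736)³ + 12*(-736)²) - 554854) = 1/((-4 + 2*(-398688256) + 12*541696) - 554854) = 1/((-4 - 797376512 + 6500352) - 554854) = 1/(-790876164 - 554854) = 1/(-791431018) = -1/791431018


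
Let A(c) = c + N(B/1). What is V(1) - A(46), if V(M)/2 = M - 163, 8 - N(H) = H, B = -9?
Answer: -387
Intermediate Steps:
N(H) = 8 - H
A(c) = 17 + c (A(c) = c + (8 - (-9)/1) = c + (8 - (-9)) = c + (8 - 1*(-9)) = c + (8 + 9) = c + 17 = 17 + c)
V(M) = -326 + 2*M (V(M) = 2*(M - 163) = 2*(-163 + M) = -326 + 2*M)
V(1) - A(46) = (-326 + 2*1) - (17 + 46) = (-326 + 2) - 1*63 = -324 - 63 = -387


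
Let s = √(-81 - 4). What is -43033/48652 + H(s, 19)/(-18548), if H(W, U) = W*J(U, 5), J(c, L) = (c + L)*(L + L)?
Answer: -43033/48652 - 60*I*√85/4637 ≈ -0.88451 - 0.1193*I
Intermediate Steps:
s = I*√85 (s = √(-85) = I*√85 ≈ 9.2195*I)
J(c, L) = 2*L*(L + c) (J(c, L) = (L + c)*(2*L) = 2*L*(L + c))
H(W, U) = W*(50 + 10*U) (H(W, U) = W*(2*5*(5 + U)) = W*(50 + 10*U))
-43033/48652 + H(s, 19)/(-18548) = -43033/48652 + (10*(I*√85)*(5 + 19))/(-18548) = -43033*1/48652 + (10*(I*√85)*24)*(-1/18548) = -43033/48652 + (240*I*√85)*(-1/18548) = -43033/48652 - 60*I*√85/4637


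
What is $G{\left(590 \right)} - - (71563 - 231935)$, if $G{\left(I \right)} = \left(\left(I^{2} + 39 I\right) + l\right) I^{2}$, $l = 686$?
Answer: $129422027228$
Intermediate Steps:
$G{\left(I \right)} = I^{2} \left(686 + I^{2} + 39 I\right)$ ($G{\left(I \right)} = \left(\left(I^{2} + 39 I\right) + 686\right) I^{2} = \left(686 + I^{2} + 39 I\right) I^{2} = I^{2} \left(686 + I^{2} + 39 I\right)$)
$G{\left(590 \right)} - - (71563 - 231935) = 590^{2} \left(686 + 590^{2} + 39 \cdot 590\right) - - (71563 - 231935) = 348100 \left(686 + 348100 + 23010\right) - - (71563 - 231935) = 348100 \cdot 371796 - \left(-1\right) \left(-160372\right) = 129422187600 - 160372 = 129422027228$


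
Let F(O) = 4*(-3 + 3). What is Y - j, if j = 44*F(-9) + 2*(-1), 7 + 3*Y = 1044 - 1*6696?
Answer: -5653/3 ≈ -1884.3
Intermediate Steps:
Y = -5659/3 (Y = -7/3 + (1044 - 1*6696)/3 = -7/3 + (1044 - 6696)/3 = -7/3 + (1/3)*(-5652) = -7/3 - 1884 = -5659/3 ≈ -1886.3)
F(O) = 0 (F(O) = 4*0 = 0)
j = -2 (j = 44*0 + 2*(-1) = 0 - 2 = -2)
Y - j = -5659/3 - 1*(-2) = -5659/3 + 2 = -5653/3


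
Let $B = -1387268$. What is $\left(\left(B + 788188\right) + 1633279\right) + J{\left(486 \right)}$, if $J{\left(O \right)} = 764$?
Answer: $1034963$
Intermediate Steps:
$\left(\left(B + 788188\right) + 1633279\right) + J{\left(486 \right)} = \left(\left(-1387268 + 788188\right) + 1633279\right) + 764 = \left(-599080 + 1633279\right) + 764 = 1034199 + 764 = 1034963$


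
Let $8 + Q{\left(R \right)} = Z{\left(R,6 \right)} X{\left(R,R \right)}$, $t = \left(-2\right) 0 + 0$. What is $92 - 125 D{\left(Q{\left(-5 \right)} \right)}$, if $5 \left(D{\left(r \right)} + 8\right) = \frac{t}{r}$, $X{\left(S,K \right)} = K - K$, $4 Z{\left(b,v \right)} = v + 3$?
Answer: $1092$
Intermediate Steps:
$Z{\left(b,v \right)} = \frac{3}{4} + \frac{v}{4}$ ($Z{\left(b,v \right)} = \frac{v + 3}{4} = \frac{3 + v}{4} = \frac{3}{4} + \frac{v}{4}$)
$X{\left(S,K \right)} = 0$
$t = 0$ ($t = 0 + 0 = 0$)
$Q{\left(R \right)} = -8$ ($Q{\left(R \right)} = -8 + \left(\frac{3}{4} + \frac{1}{4} \cdot 6\right) 0 = -8 + \left(\frac{3}{4} + \frac{3}{2}\right) 0 = -8 + \frac{9}{4} \cdot 0 = -8 + 0 = -8$)
$D{\left(r \right)} = -8$ ($D{\left(r \right)} = -8 + \frac{0 \frac{1}{r}}{5} = -8 + \frac{1}{5} \cdot 0 = -8 + 0 = -8$)
$92 - 125 D{\left(Q{\left(-5 \right)} \right)} = 92 - -1000 = 92 + 1000 = 1092$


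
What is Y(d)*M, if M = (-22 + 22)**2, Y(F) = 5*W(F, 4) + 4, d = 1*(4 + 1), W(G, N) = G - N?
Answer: 0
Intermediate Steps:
d = 5 (d = 1*5 = 5)
Y(F) = -16 + 5*F (Y(F) = 5*(F - 1*4) + 4 = 5*(F - 4) + 4 = 5*(-4 + F) + 4 = (-20 + 5*F) + 4 = -16 + 5*F)
M = 0 (M = 0**2 = 0)
Y(d)*M = (-16 + 5*5)*0 = (-16 + 25)*0 = 9*0 = 0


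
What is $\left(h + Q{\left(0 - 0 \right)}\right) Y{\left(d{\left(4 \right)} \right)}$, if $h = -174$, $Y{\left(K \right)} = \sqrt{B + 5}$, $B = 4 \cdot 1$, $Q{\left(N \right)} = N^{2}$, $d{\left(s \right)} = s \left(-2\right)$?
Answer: $-522$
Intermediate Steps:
$d{\left(s \right)} = - 2 s$
$B = 4$
$Y{\left(K \right)} = 3$ ($Y{\left(K \right)} = \sqrt{4 + 5} = \sqrt{9} = 3$)
$\left(h + Q{\left(0 - 0 \right)}\right) Y{\left(d{\left(4 \right)} \right)} = \left(-174 + \left(0 - 0\right)^{2}\right) 3 = \left(-174 + \left(0 + 0\right)^{2}\right) 3 = \left(-174 + 0^{2}\right) 3 = \left(-174 + 0\right) 3 = \left(-174\right) 3 = -522$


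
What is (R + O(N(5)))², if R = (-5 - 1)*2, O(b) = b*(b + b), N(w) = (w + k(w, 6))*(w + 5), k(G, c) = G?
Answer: 399520144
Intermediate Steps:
N(w) = 2*w*(5 + w) (N(w) = (w + w)*(w + 5) = (2*w)*(5 + w) = 2*w*(5 + w))
O(b) = 2*b² (O(b) = b*(2*b) = 2*b²)
R = -12 (R = -6*2 = -12)
(R + O(N(5)))² = (-12 + 2*(2*5*(5 + 5))²)² = (-12 + 2*(2*5*10)²)² = (-12 + 2*100²)² = (-12 + 2*10000)² = (-12 + 20000)² = 19988² = 399520144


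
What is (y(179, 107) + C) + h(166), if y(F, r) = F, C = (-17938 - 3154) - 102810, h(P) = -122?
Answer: -123845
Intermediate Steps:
C = -123902 (C = -21092 - 102810 = -123902)
(y(179, 107) + C) + h(166) = (179 - 123902) - 122 = -123723 - 122 = -123845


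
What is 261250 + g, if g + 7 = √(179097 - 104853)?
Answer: 261243 + 2*√18561 ≈ 2.6152e+5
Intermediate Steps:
g = -7 + 2*√18561 (g = -7 + √(179097 - 104853) = -7 + √74244 = -7 + 2*√18561 ≈ 265.48)
261250 + g = 261250 + (-7 + 2*√18561) = 261243 + 2*√18561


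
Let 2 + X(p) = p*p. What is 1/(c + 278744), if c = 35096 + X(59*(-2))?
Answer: 1/327762 ≈ 3.0510e-6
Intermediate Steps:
X(p) = -2 + p**2 (X(p) = -2 + p*p = -2 + p**2)
c = 49018 (c = 35096 + (-2 + (59*(-2))**2) = 35096 + (-2 + (-118)**2) = 35096 + (-2 + 13924) = 35096 + 13922 = 49018)
1/(c + 278744) = 1/(49018 + 278744) = 1/327762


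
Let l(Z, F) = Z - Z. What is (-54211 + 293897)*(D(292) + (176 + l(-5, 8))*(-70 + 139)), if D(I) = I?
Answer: 2980735096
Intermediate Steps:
l(Z, F) = 0
(-54211 + 293897)*(D(292) + (176 + l(-5, 8))*(-70 + 139)) = (-54211 + 293897)*(292 + (176 + 0)*(-70 + 139)) = 239686*(292 + 176*69) = 239686*(292 + 12144) = 239686*12436 = 2980735096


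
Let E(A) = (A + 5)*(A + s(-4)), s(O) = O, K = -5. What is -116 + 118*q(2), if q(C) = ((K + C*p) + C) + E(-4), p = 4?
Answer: -470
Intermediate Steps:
E(A) = (-4 + A)*(5 + A) (E(A) = (A + 5)*(A - 4) = (5 + A)*(-4 + A) = (-4 + A)*(5 + A))
q(C) = -13 + 5*C (q(C) = ((-5 + C*4) + C) + (-20 - 4 + (-4)**2) = ((-5 + 4*C) + C) + (-20 - 4 + 16) = (-5 + 5*C) - 8 = -13 + 5*C)
-116 + 118*q(2) = -116 + 118*(-13 + 5*2) = -116 + 118*(-13 + 10) = -116 + 118*(-3) = -116 - 354 = -470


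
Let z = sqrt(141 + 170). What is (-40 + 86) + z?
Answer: 46 + sqrt(311) ≈ 63.635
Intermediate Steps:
z = sqrt(311) ≈ 17.635
(-40 + 86) + z = (-40 + 86) + sqrt(311) = 46 + sqrt(311)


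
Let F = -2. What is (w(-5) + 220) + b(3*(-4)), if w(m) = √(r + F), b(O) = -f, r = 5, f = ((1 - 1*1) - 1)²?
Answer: 219 + √3 ≈ 220.73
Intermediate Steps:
f = 1 (f = ((1 - 1) - 1)² = (0 - 1)² = (-1)² = 1)
b(O) = -1 (b(O) = -1*1 = -1)
w(m) = √3 (w(m) = √(5 - 2) = √3)
(w(-5) + 220) + b(3*(-4)) = (√3 + 220) - 1 = (220 + √3) - 1 = 219 + √3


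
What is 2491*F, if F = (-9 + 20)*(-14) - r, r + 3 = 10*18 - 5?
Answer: -812066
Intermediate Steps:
r = 172 (r = -3 + (10*18 - 5) = -3 + (180 - 5) = -3 + 175 = 172)
F = -326 (F = (-9 + 20)*(-14) - 1*172 = 11*(-14) - 172 = -154 - 172 = -326)
2491*F = 2491*(-326) = -812066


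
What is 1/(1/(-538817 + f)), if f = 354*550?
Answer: -344117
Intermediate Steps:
f = 194700
1/(1/(-538817 + f)) = 1/(1/(-538817 + 194700)) = 1/(1/(-344117)) = 1/(-1/344117) = -344117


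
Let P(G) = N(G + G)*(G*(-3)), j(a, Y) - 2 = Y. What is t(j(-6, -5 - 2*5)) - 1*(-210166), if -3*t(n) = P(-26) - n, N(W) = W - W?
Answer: 630485/3 ≈ 2.1016e+5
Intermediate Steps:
j(a, Y) = 2 + Y
N(W) = 0
P(G) = 0 (P(G) = 0*(G*(-3)) = 0*(-3*G) = 0)
t(n) = n/3 (t(n) = -(0 - n)/3 = -(-1)*n/3 = n/3)
t(j(-6, -5 - 2*5)) - 1*(-210166) = (2 + (-5 - 2*5))/3 - 1*(-210166) = (2 + (-5 - 10))/3 + 210166 = (2 - 15)/3 + 210166 = (1/3)*(-13) + 210166 = -13/3 + 210166 = 630485/3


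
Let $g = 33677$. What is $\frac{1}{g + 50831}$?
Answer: $\frac{1}{84508} \approx 1.1833 \cdot 10^{-5}$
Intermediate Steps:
$\frac{1}{g + 50831} = \frac{1}{33677 + 50831} = \frac{1}{84508}$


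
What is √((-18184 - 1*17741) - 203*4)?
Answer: I*√36737 ≈ 191.67*I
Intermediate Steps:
√((-18184 - 1*17741) - 203*4) = √((-18184 - 17741) - 812) = √(-35925 - 812) = √(-36737) = I*√36737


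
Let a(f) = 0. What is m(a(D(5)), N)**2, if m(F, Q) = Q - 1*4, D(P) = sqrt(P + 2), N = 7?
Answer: 9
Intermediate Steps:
D(P) = sqrt(2 + P)
m(F, Q) = -4 + Q (m(F, Q) = Q - 4 = -4 + Q)
m(a(D(5)), N)**2 = (-4 + 7)**2 = 3**2 = 9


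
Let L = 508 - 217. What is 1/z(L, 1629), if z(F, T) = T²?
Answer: 1/2653641 ≈ 3.7684e-7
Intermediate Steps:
L = 291
1/z(L, 1629) = 1/(1629²) = 1/2653641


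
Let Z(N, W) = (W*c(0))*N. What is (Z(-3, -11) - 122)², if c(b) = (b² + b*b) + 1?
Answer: 7921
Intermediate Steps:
c(b) = 1 + 2*b² (c(b) = (b² + b²) + 1 = 2*b² + 1 = 1 + 2*b²)
Z(N, W) = N*W (Z(N, W) = (W*(1 + 2*0²))*N = (W*(1 + 2*0))*N = (W*(1 + 0))*N = (W*1)*N = W*N = N*W)
(Z(-3, -11) - 122)² = (-3*(-11) - 122)² = (33 - 122)² = (-89)² = 7921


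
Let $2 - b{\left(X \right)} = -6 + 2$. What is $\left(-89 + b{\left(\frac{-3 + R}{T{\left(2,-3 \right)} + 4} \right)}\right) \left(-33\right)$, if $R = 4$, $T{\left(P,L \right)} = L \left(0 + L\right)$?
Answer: $2739$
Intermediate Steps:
$T{\left(P,L \right)} = L^{2}$ ($T{\left(P,L \right)} = L L = L^{2}$)
$b{\left(X \right)} = 6$ ($b{\left(X \right)} = 2 - \left(-6 + 2\right) = 2 - -4 = 2 + 4 = 6$)
$\left(-89 + b{\left(\frac{-3 + R}{T{\left(2,-3 \right)} + 4} \right)}\right) \left(-33\right) = \left(-89 + 6\right) \left(-33\right) = \left(-83\right) \left(-33\right) = 2739$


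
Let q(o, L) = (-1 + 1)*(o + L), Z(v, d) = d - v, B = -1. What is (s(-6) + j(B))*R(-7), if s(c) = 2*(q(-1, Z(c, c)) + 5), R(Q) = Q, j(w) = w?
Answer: -63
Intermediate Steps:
q(o, L) = 0 (q(o, L) = 0*(L + o) = 0)
s(c) = 10 (s(c) = 2*(0 + 5) = 2*5 = 10)
(s(-6) + j(B))*R(-7) = (10 - 1)*(-7) = 9*(-7) = -63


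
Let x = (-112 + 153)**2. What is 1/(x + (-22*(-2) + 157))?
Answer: 1/1882 ≈ 0.00053135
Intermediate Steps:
x = 1681 (x = 41**2 = 1681)
1/(x + (-22*(-2) + 157)) = 1/(1681 + (-22*(-2) + 157)) = 1/(1681 + (-2*(-22) + 157)) = 1/(1681 + (44 + 157)) = 1/(1681 + 201) = 1/1882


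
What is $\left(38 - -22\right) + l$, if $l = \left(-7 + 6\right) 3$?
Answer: $57$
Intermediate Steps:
$l = -3$ ($l = \left(-1\right) 3 = -3$)
$\left(38 - -22\right) + l = \left(38 - -22\right) - 3 = \left(38 + 22\right) - 3 = 60 - 3 = 57$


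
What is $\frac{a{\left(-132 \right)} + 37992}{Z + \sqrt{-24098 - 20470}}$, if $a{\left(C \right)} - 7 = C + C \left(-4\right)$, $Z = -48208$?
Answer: $- \frac{33052610}{41500997} - \frac{16455 i \sqrt{1238}}{166003988} \approx -0.79643 - 0.0034877 i$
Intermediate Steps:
$a{\left(C \right)} = 7 - 3 C$ ($a{\left(C \right)} = 7 + \left(C + C \left(-4\right)\right) = 7 + \left(C - 4 C\right) = 7 - 3 C$)
$\frac{a{\left(-132 \right)} + 37992}{Z + \sqrt{-24098 - 20470}} = \frac{\left(7 - -396\right) + 37992}{-48208 + \sqrt{-24098 - 20470}} = \frac{\left(7 + 396\right) + 37992}{-48208 + \sqrt{-44568}} = \frac{403 + 37992}{-48208 + 6 i \sqrt{1238}} = \frac{38395}{-48208 + 6 i \sqrt{1238}}$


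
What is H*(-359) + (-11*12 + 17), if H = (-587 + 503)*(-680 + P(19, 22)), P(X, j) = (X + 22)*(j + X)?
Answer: 30186041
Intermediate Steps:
P(X, j) = (22 + X)*(X + j)
H = -84084 (H = (-587 + 503)*(-680 + (19**2 + 22*19 + 22*22 + 19*22)) = -84*(-680 + (361 + 418 + 484 + 418)) = -84*(-680 + 1681) = -84*1001 = -84084)
H*(-359) + (-11*12 + 17) = -84084*(-359) + (-11*12 + 17) = 30186156 + (-132 + 17) = 30186156 - 115 = 30186041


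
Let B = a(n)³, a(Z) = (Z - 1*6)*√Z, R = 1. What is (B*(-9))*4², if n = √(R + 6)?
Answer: 7^(¼)*(-115920 + 49248*√7) ≈ 23387.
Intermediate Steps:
n = √7 (n = √(1 + 6) = √7 ≈ 2.6458)
a(Z) = √Z*(-6 + Z) (a(Z) = (Z - 6)*√Z = (-6 + Z)*√Z = √Z*(-6 + Z))
B = 7^(¾)*(-6 + √7)³ (B = (√(√7)*(-6 + √7))³ = (7^(¼)*(-6 + √7))³ = 7^(¾)*(-6 + √7)³ ≈ -162.41)
(B*(-9))*4² = ((7^(¼)*(805 - 342*√7))*(-9))*4² = -9*7^(¼)*(805 - 342*√7)*16 = -144*7^(¼)*(805 - 342*√7)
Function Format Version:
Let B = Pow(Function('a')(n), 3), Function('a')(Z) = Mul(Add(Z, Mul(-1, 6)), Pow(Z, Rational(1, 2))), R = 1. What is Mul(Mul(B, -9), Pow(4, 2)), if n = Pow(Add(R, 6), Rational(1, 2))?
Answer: Mul(Pow(7, Rational(1, 4)), Add(-115920, Mul(49248, Pow(7, Rational(1, 2))))) ≈ 23387.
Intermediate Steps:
n = Pow(7, Rational(1, 2)) (n = Pow(Add(1, 6), Rational(1, 2)) = Pow(7, Rational(1, 2)) ≈ 2.6458)
Function('a')(Z) = Mul(Pow(Z, Rational(1, 2)), Add(-6, Z)) (Function('a')(Z) = Mul(Add(Z, -6), Pow(Z, Rational(1, 2))) = Mul(Add(-6, Z), Pow(Z, Rational(1, 2))) = Mul(Pow(Z, Rational(1, 2)), Add(-6, Z)))
B = Mul(Pow(7, Rational(3, 4)), Pow(Add(-6, Pow(7, Rational(1, 2))), 3)) (B = Pow(Mul(Pow(Pow(7, Rational(1, 2)), Rational(1, 2)), Add(-6, Pow(7, Rational(1, 2)))), 3) = Pow(Mul(Pow(7, Rational(1, 4)), Add(-6, Pow(7, Rational(1, 2)))), 3) = Mul(Pow(7, Rational(3, 4)), Pow(Add(-6, Pow(7, Rational(1, 2))), 3)) ≈ -162.41)
Mul(Mul(B, -9), Pow(4, 2)) = Mul(Mul(Mul(Pow(7, Rational(1, 4)), Add(805, Mul(-342, Pow(7, Rational(1, 2))))), -9), Pow(4, 2)) = Mul(Mul(-9, Pow(7, Rational(1, 4)), Add(805, Mul(-342, Pow(7, Rational(1, 2))))), 16) = Mul(-144, Pow(7, Rational(1, 4)), Add(805, Mul(-342, Pow(7, Rational(1, 2)))))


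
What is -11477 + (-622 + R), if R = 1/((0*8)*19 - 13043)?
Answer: -157807258/13043 ≈ -12099.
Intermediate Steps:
R = -1/13043 (R = 1/(0*19 - 13043) = 1/(0 - 13043) = 1/(-13043) = -1/13043 ≈ -7.6670e-5)
-11477 + (-622 + R) = -11477 + (-622 - 1/13043) = -11477 - 8112747/13043 = -157807258/13043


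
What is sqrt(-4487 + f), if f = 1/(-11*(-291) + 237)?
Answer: I*sqrt(5892848510)/1146 ≈ 66.985*I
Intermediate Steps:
f = 1/3438 (f = 1/(3201 + 237) = 1/3438 ≈ 0.00029087)
sqrt(-4487 + f) = sqrt(-4487 + 1/3438) = sqrt(-15426305/3438) = I*sqrt(5892848510)/1146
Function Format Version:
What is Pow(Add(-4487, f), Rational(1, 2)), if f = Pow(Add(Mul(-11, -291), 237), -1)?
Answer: Mul(Rational(1, 1146), I, Pow(5892848510, Rational(1, 2))) ≈ Mul(66.985, I)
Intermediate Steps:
f = Rational(1, 3438) (f = Pow(Add(3201, 237), -1) = Pow(3438, -1) = Rational(1, 3438) ≈ 0.00029087)
Pow(Add(-4487, f), Rational(1, 2)) = Pow(Add(-4487, Rational(1, 3438)), Rational(1, 2)) = Pow(Rational(-15426305, 3438), Rational(1, 2)) = Mul(Rational(1, 1146), I, Pow(5892848510, Rational(1, 2)))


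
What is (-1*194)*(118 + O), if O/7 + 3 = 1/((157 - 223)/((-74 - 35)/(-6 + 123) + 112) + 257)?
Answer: -8959870212/475999 ≈ -18823.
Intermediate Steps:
O = -9982984/475999 (O = -21 + 7/((157 - 223)/((-74 - 35)/(-6 + 123) + 112) + 257) = -21 + 7/(-66/(-109/117 + 112) + 257) = -21 + 7/(-66/12995/117 + 257) = -21 + 7/(-66*117/12995 + 257) = -21 + 7/(-7722/12995 + 257) = -21 + 7/(3331993/12995) = -21 + 7*(12995/3331993) = -21 + 12995/475999 = -9982984/475999 ≈ -20.973)
(-1*194)*(118 + O) = (-1*194)*(118 - 9982984/475999) = -194*46184898/475999 = -8959870212/475999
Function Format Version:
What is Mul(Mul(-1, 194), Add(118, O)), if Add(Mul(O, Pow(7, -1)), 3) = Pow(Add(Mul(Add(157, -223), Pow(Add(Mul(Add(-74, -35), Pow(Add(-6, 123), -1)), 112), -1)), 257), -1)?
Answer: Rational(-8959870212, 475999) ≈ -18823.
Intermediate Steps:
O = Rational(-9982984, 475999) (O = Add(-21, Mul(7, Pow(Add(Mul(Add(157, -223), Pow(Add(Mul(Add(-74, -35), Pow(Add(-6, 123), -1)), 112), -1)), 257), -1))) = Add(-21, Mul(7, Pow(Add(Mul(-66, Pow(Add(Mul(-109, Pow(117, -1)), 112), -1)), 257), -1))) = Add(-21, Mul(7, Pow(Add(Mul(-66, Pow(Add(Mul(-109, Rational(1, 117)), 112), -1)), 257), -1))) = Add(-21, Mul(7, Pow(Add(Mul(-66, Pow(Add(Rational(-109, 117), 112), -1)), 257), -1))) = Add(-21, Mul(7, Pow(Add(Mul(-66, Pow(Rational(12995, 117), -1)), 257), -1))) = Add(-21, Mul(7, Pow(Add(Mul(-66, Rational(117, 12995)), 257), -1))) = Add(-21, Mul(7, Pow(Add(Rational(-7722, 12995), 257), -1))) = Add(-21, Mul(7, Pow(Rational(3331993, 12995), -1))) = Add(-21, Mul(7, Rational(12995, 3331993))) = Add(-21, Rational(12995, 475999)) = Rational(-9982984, 475999) ≈ -20.973)
Mul(Mul(-1, 194), Add(118, O)) = Mul(Mul(-1, 194), Add(118, Rational(-9982984, 475999))) = Mul(-194, Rational(46184898, 475999)) = Rational(-8959870212, 475999)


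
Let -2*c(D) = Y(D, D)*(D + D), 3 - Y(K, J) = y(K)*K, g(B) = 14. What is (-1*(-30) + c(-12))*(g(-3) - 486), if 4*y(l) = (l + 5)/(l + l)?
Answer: -36108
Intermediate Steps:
y(l) = (5 + l)/(8*l) (y(l) = ((l + 5)/(l + l))/4 = ((5 + l)/((2*l)))/4 = ((5 + l)*(1/(2*l)))/4 = ((5 + l)/(2*l))/4 = (5 + l)/(8*l))
Y(K, J) = 19/8 - K/8 (Y(K, J) = 3 - (5 + K)/(8*K)*K = 3 - (5/8 + K/8) = 3 + (-5/8 - K/8) = 19/8 - K/8)
c(D) = -D*(19/8 - D/8) (c(D) = -(19/8 - D/8)*(D + D)/2 = -(19/8 - D/8)*2*D/2 = -D*(19/8 - D/8))
(-1*(-30) + c(-12))*(g(-3) - 486) = (-1*(-30) + (1/8)*(-12)*(-19 - 12))*(14 - 486) = (30 + (1/8)*(-12)*(-31))*(-472) = (30 + 93/2)*(-472) = (153/2)*(-472) = -36108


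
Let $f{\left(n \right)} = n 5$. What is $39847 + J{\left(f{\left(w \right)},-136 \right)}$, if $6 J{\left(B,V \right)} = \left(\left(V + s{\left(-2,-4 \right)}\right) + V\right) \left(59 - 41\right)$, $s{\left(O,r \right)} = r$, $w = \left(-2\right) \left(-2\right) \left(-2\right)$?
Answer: $39019$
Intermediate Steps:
$w = -8$ ($w = 4 \left(-2\right) = -8$)
$f{\left(n \right)} = 5 n$
$J{\left(B,V \right)} = -12 + 6 V$ ($J{\left(B,V \right)} = \frac{\left(\left(V - 4\right) + V\right) \left(59 - 41\right)}{6} = \frac{\left(\left(-4 + V\right) + V\right) 18}{6} = \frac{\left(-4 + 2 V\right) 18}{6} = \frac{-72 + 36 V}{6} = -12 + 6 V$)
$39847 + J{\left(f{\left(w \right)},-136 \right)} = 39847 + \left(-12 + 6 \left(-136\right)\right) = 39847 - 828 = 39019$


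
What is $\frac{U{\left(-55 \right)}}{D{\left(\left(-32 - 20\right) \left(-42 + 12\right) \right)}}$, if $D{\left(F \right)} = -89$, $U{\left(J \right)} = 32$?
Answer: $- \frac{32}{89} \approx -0.35955$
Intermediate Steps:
$\frac{U{\left(-55 \right)}}{D{\left(\left(-32 - 20\right) \left(-42 + 12\right) \right)}} = \frac{32}{-89} = 32 \left(- \frac{1}{89}\right) = - \frac{32}{89}$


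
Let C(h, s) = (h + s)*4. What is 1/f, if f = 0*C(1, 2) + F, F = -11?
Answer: -1/11 ≈ -0.090909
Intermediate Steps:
C(h, s) = 4*h + 4*s
f = -11 (f = 0*(4*1 + 4*2) - 11 = 0*(4 + 8) - 11 = 0*12 - 11 = 0 - 11 = -11)
1/f = 1/(-11) = -1/11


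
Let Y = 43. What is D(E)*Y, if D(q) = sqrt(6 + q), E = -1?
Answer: 43*sqrt(5) ≈ 96.151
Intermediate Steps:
D(E)*Y = sqrt(6 - 1)*43 = sqrt(5)*43 = 43*sqrt(5)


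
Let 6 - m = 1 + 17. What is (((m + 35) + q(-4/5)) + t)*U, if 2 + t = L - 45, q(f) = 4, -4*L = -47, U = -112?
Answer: 924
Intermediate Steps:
L = 47/4 (L = -1/4*(-47) = 47/4 ≈ 11.750)
m = -12 (m = 6 - (1 + 17) = 6 - 1*18 = 6 - 18 = -12)
t = -141/4 (t = -2 + (47/4 - 45) = -2 - 133/4 = -141/4 ≈ -35.250)
(((m + 35) + q(-4/5)) + t)*U = (((-12 + 35) + 4) - 141/4)*(-112) = ((23 + 4) - 141/4)*(-112) = (27 - 141/4)*(-112) = -33/4*(-112) = 924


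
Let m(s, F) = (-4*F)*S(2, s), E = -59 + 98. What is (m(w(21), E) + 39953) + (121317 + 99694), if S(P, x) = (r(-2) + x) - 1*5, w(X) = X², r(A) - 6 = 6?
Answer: 191076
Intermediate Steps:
r(A) = 12 (r(A) = 6 + 6 = 12)
E = 39
S(P, x) = 7 + x (S(P, x) = (12 + x) - 1*5 = (12 + x) - 5 = 7 + x)
m(s, F) = -4*F*(7 + s) (m(s, F) = (-4*F)*(7 + s) = -4*F*(7 + s))
(m(w(21), E) + 39953) + (121317 + 99694) = (-4*39*(7 + 21²) + 39953) + (121317 + 99694) = (-4*39*(7 + 441) + 39953) + 221011 = (-4*39*448 + 39953) + 221011 = (-69888 + 39953) + 221011 = -29935 + 221011 = 191076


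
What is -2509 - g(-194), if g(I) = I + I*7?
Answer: -957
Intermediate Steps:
g(I) = 8*I (g(I) = I + 7*I = 8*I)
-2509 - g(-194) = -2509 - 8*(-194) = -2509 - 1*(-1552) = -2509 + 1552 = -957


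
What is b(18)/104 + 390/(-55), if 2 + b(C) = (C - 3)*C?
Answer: -1291/286 ≈ -4.5140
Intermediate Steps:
b(C) = -2 + C*(-3 + C) (b(C) = -2 + (C - 3)*C = -2 + (-3 + C)*C = -2 + C*(-3 + C))
b(18)/104 + 390/(-55) = (-2 + 18² - 3*18)/104 + 390/(-55) = (-2 + 324 - 54)*(1/104) + 390*(-1/55) = 268*(1/104) - 78/11 = 67/26 - 78/11 = -1291/286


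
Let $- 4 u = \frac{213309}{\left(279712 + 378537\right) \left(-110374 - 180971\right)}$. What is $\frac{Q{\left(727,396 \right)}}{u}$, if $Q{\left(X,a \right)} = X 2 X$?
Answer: $\frac{270293331510359320}{71103} \approx 3.8014 \cdot 10^{12}$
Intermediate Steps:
$Q{\left(X,a \right)} = 2 X^{2}$ ($Q{\left(X,a \right)} = 2 X X = 2 X^{2}$)
$u = \frac{71103}{255703406540}$ ($u = - \frac{213309 \frac{1}{\left(279712 + 378537\right) \left(-110374 - 180971\right)}}{4} = - \frac{213309 \frac{1}{658249 \left(-291345\right)}}{4} = - \frac{213309 \frac{1}{-191777554905}}{4} = - \frac{213309 \left(- \frac{1}{191777554905}\right)}{4} = \left(- \frac{1}{4}\right) \left(- \frac{71103}{63925851635}\right) = \frac{71103}{255703406540} \approx 2.7807 \cdot 10^{-7}$)
$\frac{Q{\left(727,396 \right)}}{u} = \frac{2 \cdot 727^{2}}{\frac{71103}{255703406540}} = 2 \cdot 528529 \cdot \frac{255703406540}{71103} = 1057058 \cdot \frac{255703406540}{71103} = \frac{270293331510359320}{71103}$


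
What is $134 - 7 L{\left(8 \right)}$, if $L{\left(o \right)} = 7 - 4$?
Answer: $113$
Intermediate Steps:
$L{\left(o \right)} = 3$ ($L{\left(o \right)} = 7 - 4 = 3$)
$134 - 7 L{\left(8 \right)} = 134 - 21 = 113$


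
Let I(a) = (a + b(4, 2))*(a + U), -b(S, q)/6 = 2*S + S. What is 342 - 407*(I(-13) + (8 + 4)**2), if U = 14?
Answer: -23671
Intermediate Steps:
b(S, q) = -18*S (b(S, q) = -6*(2*S + S) = -18*S)
I(a) = (-72 + a)*(14 + a) (I(a) = (a - 18*4)*(a + 14) = (a - 72)*(14 + a) = (-72 + a)*(14 + a))
342 - 407*(I(-13) + (8 + 4)**2) = 342 - 407*((-1008 + (-13)**2 - 58*(-13)) + (8 + 4)**2) = 342 - 407*((-1008 + 169 + 754) + 12**2) = 342 - 407*(-85 + 144) = 342 - 407*59 = 342 - 24013 = -23671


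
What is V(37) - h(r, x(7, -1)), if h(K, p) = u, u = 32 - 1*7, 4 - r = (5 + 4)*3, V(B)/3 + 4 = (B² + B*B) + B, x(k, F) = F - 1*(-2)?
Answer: 8288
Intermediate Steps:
x(k, F) = 2 + F (x(k, F) = F + 2 = 2 + F)
V(B) = -12 + 3*B + 6*B² (V(B) = -12 + 3*((B² + B*B) + B) = -12 + 3*((B² + B²) + B) = -12 + 3*(2*B² + B) = -12 + 3*(B + 2*B²) = -12 + (3*B + 6*B²) = -12 + 3*B + 6*B²)
r = -23 (r = 4 - (5 + 4)*3 = 4 - 9*3 = 4 - 1*27 = 4 - 27 = -23)
u = 25 (u = 32 - 7 = 25)
h(K, p) = 25
V(37) - h(r, x(7, -1)) = (-12 + 3*37 + 6*37²) - 1*25 = (-12 + 111 + 6*1369) - 25 = (-12 + 111 + 8214) - 25 = 8313 - 25 = 8288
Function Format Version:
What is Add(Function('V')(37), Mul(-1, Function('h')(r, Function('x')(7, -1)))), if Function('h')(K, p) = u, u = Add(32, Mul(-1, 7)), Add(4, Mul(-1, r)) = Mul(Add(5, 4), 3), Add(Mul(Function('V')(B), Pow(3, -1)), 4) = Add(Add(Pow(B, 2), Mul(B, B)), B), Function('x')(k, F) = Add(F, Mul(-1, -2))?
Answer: 8288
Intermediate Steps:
Function('x')(k, F) = Add(2, F) (Function('x')(k, F) = Add(F, 2) = Add(2, F))
Function('V')(B) = Add(-12, Mul(3, B), Mul(6, Pow(B, 2))) (Function('V')(B) = Add(-12, Mul(3, Add(Add(Pow(B, 2), Mul(B, B)), B))) = Add(-12, Mul(3, Add(Add(Pow(B, 2), Pow(B, 2)), B))) = Add(-12, Mul(3, Add(Mul(2, Pow(B, 2)), B))) = Add(-12, Mul(3, Add(B, Mul(2, Pow(B, 2))))) = Add(-12, Add(Mul(3, B), Mul(6, Pow(B, 2)))) = Add(-12, Mul(3, B), Mul(6, Pow(B, 2))))
r = -23 (r = Add(4, Mul(-1, Mul(Add(5, 4), 3))) = Add(4, Mul(-1, Mul(9, 3))) = Add(4, Mul(-1, 27)) = Add(4, -27) = -23)
u = 25 (u = Add(32, -7) = 25)
Function('h')(K, p) = 25
Add(Function('V')(37), Mul(-1, Function('h')(r, Function('x')(7, -1)))) = Add(Add(-12, Mul(3, 37), Mul(6, Pow(37, 2))), Mul(-1, 25)) = Add(Add(-12, 111, Mul(6, 1369)), -25) = Add(Add(-12, 111, 8214), -25) = Add(8313, -25) = 8288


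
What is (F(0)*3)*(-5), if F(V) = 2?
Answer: -30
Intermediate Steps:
(F(0)*3)*(-5) = (2*3)*(-5) = 6*(-5) = -30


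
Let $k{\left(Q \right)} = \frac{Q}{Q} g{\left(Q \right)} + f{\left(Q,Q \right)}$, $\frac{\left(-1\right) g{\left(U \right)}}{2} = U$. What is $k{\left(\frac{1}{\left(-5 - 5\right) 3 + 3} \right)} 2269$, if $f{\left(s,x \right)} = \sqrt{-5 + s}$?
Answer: $\frac{4538}{27} + \frac{4538 i \sqrt{102}}{9} \approx 168.07 + 5092.4 i$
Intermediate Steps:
$g{\left(U \right)} = - 2 U$
$k{\left(Q \right)} = \sqrt{-5 + Q} - 2 Q$ ($k{\left(Q \right)} = \frac{Q}{Q} \left(- 2 Q\right) + \sqrt{-5 + Q} = 1 \left(- 2 Q\right) + \sqrt{-5 + Q} = - 2 Q + \sqrt{-5 + Q} = \sqrt{-5 + Q} - 2 Q$)
$k{\left(\frac{1}{\left(-5 - 5\right) 3 + 3} \right)} 2269 = \left(\sqrt{-5 + \frac{1}{\left(-5 - 5\right) 3 + 3}} - \frac{2}{\left(-5 - 5\right) 3 + 3}\right) 2269 = \left(\sqrt{-5 + \frac{1}{\left(-10\right) 3 + 3}} - \frac{2}{\left(-10\right) 3 + 3}\right) 2269 = \left(\sqrt{-5 + \frac{1}{-30 + 3}} - \frac{2}{-30 + 3}\right) 2269 = \left(\sqrt{-5 + \frac{1}{-27}} - \frac{2}{-27}\right) 2269 = \left(\sqrt{-5 - \frac{1}{27}} - - \frac{2}{27}\right) 2269 = \left(\sqrt{- \frac{136}{27}} + \frac{2}{27}\right) 2269 = \left(\frac{2 i \sqrt{102}}{9} + \frac{2}{27}\right) 2269 = \left(\frac{2}{27} + \frac{2 i \sqrt{102}}{9}\right) 2269 = \frac{4538}{27} + \frac{4538 i \sqrt{102}}{9}$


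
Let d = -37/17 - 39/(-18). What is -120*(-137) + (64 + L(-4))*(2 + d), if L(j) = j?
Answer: 281510/17 ≈ 16559.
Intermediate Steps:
d = -1/102 (d = -37*1/17 - 39*(-1/18) = -37/17 + 13/6 = -1/102 ≈ -0.0098039)
-120*(-137) + (64 + L(-4))*(2 + d) = -120*(-137) + (64 - 4)*(2 - 1/102) = 16440 + 60*(203/102) = 16440 + 2030/17 = 281510/17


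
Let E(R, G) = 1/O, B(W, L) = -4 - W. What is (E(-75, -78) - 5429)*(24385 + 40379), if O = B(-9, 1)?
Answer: -1757954016/5 ≈ -3.5159e+8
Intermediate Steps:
O = 5 (O = -4 - 1*(-9) = -4 + 9 = 5)
E(R, G) = 1/5
(E(-75, -78) - 5429)*(24385 + 40379) = (1/5 - 5429)*(24385 + 40379) = -27144/5*64764 = -1757954016/5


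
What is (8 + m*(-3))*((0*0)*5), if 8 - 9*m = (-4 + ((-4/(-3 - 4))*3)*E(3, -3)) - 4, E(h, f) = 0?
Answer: 0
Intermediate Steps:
m = 16/9 (m = 8/9 - ((-4 + ((-4/(-3 - 4))*3)*0) - 4)/9 = 8/9 - ((-4 + ((-4/(-7))*3)*0) - 4)/9 = 8/9 - ((-4 + (-1/7*(-4)*3)*0) - 4)/9 = 8/9 - ((-4 + ((4/7)*3)*0) - 4)/9 = 8/9 - ((-4 + (12/7)*0) - 4)/9 = 8/9 - ((-4 + 0) - 4)/9 = 8/9 - (-4 - 4)/9 = 8/9 - 1/9*(-8) = 8/9 + 8/9 = 16/9 ≈ 1.7778)
(8 + m*(-3))*((0*0)*5) = (8 + (16/9)*(-3))*((0*0)*5) = (8 - 16/3)*(0*5) = (8/3)*0 = 0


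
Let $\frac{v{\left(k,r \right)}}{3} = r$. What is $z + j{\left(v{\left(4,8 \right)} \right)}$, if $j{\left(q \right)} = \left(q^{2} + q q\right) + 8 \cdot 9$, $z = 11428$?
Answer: $12652$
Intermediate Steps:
$v{\left(k,r \right)} = 3 r$
$j{\left(q \right)} = 72 + 2 q^{2}$ ($j{\left(q \right)} = \left(q^{2} + q^{2}\right) + 72 = 2 q^{2} + 72 = 72 + 2 q^{2}$)
$z + j{\left(v{\left(4,8 \right)} \right)} = 11428 + \left(72 + 2 \left(3 \cdot 8\right)^{2}\right) = 11428 + \left(72 + 2 \cdot 24^{2}\right) = 11428 + \left(72 + 2 \cdot 576\right) = 11428 + \left(72 + 1152\right) = 11428 + 1224 = 12652$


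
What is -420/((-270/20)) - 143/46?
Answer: 11593/414 ≈ 28.002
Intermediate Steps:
-420/((-270/20)) - 143/46 = -420/((-270*1/20)) - 143*1/46 = -420/(-27/2) - 143/46 = -420*(-2/27) - 143/46 = 280/9 - 143/46 = 11593/414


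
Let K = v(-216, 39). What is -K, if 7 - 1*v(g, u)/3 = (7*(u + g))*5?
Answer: -18606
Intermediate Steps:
v(g, u) = 21 - 105*g - 105*u (v(g, u) = 21 - 3*7*(u + g)*5 = 21 - 3*7*(g + u)*5 = 21 - 3*(7*g + 7*u)*5 = 21 - 3*(35*g + 35*u) = 21 + (-105*g - 105*u) = 21 - 105*g - 105*u)
K = 18606 (K = 21 - 105*(-216) - 105*39 = 21 + 22680 - 4095 = 18606)
-K = -1*18606 = -18606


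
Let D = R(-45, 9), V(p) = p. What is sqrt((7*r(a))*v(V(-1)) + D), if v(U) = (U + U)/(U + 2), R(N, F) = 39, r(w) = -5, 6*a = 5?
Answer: sqrt(109) ≈ 10.440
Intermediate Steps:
a = 5/6 (a = (1/6)*5 = 5/6 ≈ 0.83333)
v(U) = 2*U/(2 + U) (v(U) = (2*U)/(2 + U) = 2*U/(2 + U))
D = 39
sqrt((7*r(a))*v(V(-1)) + D) = sqrt((7*(-5))*(2*(-1)/(2 - 1)) + 39) = sqrt(-70*(-1)/1 + 39) = sqrt(-70*(-1) + 39) = sqrt(-35*(-2) + 39) = sqrt(70 + 39) = sqrt(109)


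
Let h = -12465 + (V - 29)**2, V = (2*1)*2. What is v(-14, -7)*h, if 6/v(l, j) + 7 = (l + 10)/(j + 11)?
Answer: 8880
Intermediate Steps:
V = 4 (V = 2*2 = 4)
v(l, j) = 6/(-7 + (10 + l)/(11 + j)) (v(l, j) = 6/(-7 + (l + 10)/(j + 11)) = 6/(-7 + (10 + l)/(11 + j)))
h = -11840 (h = -12465 + (4 - 29)**2 = -12465 + (-25)**2 = -12465 + 625 = -11840)
v(-14, -7)*h = (6*(-11 - 1*(-7))/(67 - 1*(-14) + 7*(-7)))*(-11840) = (6*(-11 + 7)/(67 + 14 - 49))*(-11840) = (6*(-4)/32)*(-11840) = (6*(1/32)*(-4))*(-11840) = -3/4*(-11840) = 8880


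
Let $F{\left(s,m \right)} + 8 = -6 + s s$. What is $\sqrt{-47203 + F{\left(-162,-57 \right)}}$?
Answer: $i \sqrt{20973} \approx 144.82 i$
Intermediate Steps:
$F{\left(s,m \right)} = -14 + s^{2}$ ($F{\left(s,m \right)} = -8 + \left(-6 + s s\right) = -8 + \left(-6 + s^{2}\right) = -14 + s^{2}$)
$\sqrt{-47203 + F{\left(-162,-57 \right)}} = \sqrt{-47203 - \left(14 - \left(-162\right)^{2}\right)} = \sqrt{-47203 + \left(-14 + 26244\right)} = \sqrt{-47203 + 26230} = \sqrt{-20973} = i \sqrt{20973}$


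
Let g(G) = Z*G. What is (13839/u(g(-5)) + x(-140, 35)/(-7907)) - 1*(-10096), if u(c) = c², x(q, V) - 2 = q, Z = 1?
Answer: 2105155223/197675 ≈ 10650.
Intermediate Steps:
x(q, V) = 2 + q
g(G) = G (g(G) = 1*G = G)
(13839/u(g(-5)) + x(-140, 35)/(-7907)) - 1*(-10096) = (13839/((-5)²) + (2 - 140)/(-7907)) - 1*(-10096) = (13839/25 - 138*(-1/7907)) + 10096 = (13839*(1/25) + 138/7907) + 10096 = (13839/25 + 138/7907) + 10096 = 109428423/197675 + 10096 = 2105155223/197675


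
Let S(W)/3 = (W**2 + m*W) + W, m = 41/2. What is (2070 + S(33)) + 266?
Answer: 15463/2 ≈ 7731.5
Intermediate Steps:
m = 41/2 (m = 41*(1/2) = 41/2 ≈ 20.500)
S(W) = 3*W**2 + 129*W/2 (S(W) = 3*((W**2 + 41*W/2) + W) = 3*(W**2 + 43*W/2) = 3*W**2 + 129*W/2)
(2070 + S(33)) + 266 = (2070 + (3/2)*33*(43 + 2*33)) + 266 = (2070 + (3/2)*33*(43 + 66)) + 266 = (2070 + (3/2)*33*109) + 266 = (2070 + 10791/2) + 266 = 14931/2 + 266 = 15463/2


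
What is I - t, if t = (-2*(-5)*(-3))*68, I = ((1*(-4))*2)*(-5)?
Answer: 2080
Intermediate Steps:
I = 40 (I = -4*2*(-5) = -8*(-5) = 40)
t = -2040 (t = (10*(-3))*68 = -30*68 = -2040)
I - t = 40 - 1*(-2040) = 40 + 2040 = 2080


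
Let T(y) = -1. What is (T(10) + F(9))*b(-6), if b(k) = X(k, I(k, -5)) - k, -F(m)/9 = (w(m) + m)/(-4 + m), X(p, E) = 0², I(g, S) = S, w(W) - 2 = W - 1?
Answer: -1056/5 ≈ -211.20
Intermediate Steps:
w(W) = 1 + W (w(W) = 2 + (W - 1) = 2 + (-1 + W) = 1 + W)
X(p, E) = 0
F(m) = -9*(1 + 2*m)/(-4 + m) (F(m) = -9*((1 + m) + m)/(-4 + m) = -9*(1 + 2*m)/(-4 + m))
b(k) = -k (b(k) = 0 - k = -k)
(T(10) + F(9))*b(-6) = (-1 + 9*(-1 - 2*9)/(-4 + 9))*(-1*(-6)) = (-1 + 9*(-1 - 18)/5)*6 = (-1 + 9*(⅕)*(-19))*6 = (-1 - 171/5)*6 = -176/5*6 = -1056/5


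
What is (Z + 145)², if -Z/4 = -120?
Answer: 390625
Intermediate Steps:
Z = 480 (Z = -4*(-120) = 480)
(Z + 145)² = (480 + 145)² = 625² = 390625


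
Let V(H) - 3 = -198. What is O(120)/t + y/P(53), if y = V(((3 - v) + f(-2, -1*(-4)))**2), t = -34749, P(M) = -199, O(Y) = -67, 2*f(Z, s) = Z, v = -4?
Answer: 6789388/6915051 ≈ 0.98183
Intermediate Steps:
f(Z, s) = Z/2
V(H) = -195 (V(H) = 3 - 198 = -195)
y = -195
O(120)/t + y/P(53) = -67/(-34749) - 195/(-199) = -67*(-1/34749) - 195*(-1/199) = 67/34749 + 195/199 = 6789388/6915051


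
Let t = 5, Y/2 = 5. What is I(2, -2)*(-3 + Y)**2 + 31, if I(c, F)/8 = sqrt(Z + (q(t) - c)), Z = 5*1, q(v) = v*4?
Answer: 31 + 392*sqrt(23) ≈ 1911.0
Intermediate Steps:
Y = 10 (Y = 2*5 = 10)
q(v) = 4*v
Z = 5
I(c, F) = 8*sqrt(25 - c) (I(c, F) = 8*sqrt(5 + (4*5 - c)) = 8*sqrt(5 + (20 - c)) = 8*sqrt(25 - c))
I(2, -2)*(-3 + Y)**2 + 31 = (8*sqrt(25 - 1*2))*(-3 + 10)**2 + 31 = (8*sqrt(25 - 2))*7**2 + 31 = (8*sqrt(23))*49 + 31 = 392*sqrt(23) + 31 = 31 + 392*sqrt(23)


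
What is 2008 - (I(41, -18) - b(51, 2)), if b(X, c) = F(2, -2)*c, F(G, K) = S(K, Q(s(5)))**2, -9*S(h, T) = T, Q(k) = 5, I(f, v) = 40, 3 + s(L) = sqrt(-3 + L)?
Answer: 159458/81 ≈ 1968.6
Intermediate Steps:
s(L) = -3 + sqrt(-3 + L)
S(h, T) = -T/9
F(G, K) = 25/81 (F(G, K) = (-1/9*5)**2 = (-5/9)**2 = 25/81)
b(X, c) = 25*c/81
2008 - (I(41, -18) - b(51, 2)) = 2008 - (40 - 25*2/81) = 2008 - (40 - 1*50/81) = 2008 - (40 - 50/81) = 2008 - 1*3190/81 = 2008 - 3190/81 = 159458/81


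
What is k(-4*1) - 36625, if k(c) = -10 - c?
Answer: -36631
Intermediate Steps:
k(-4*1) - 36625 = (-10 - (-4)) - 36625 = (-10 - 1*(-4)) - 36625 = (-10 + 4) - 36625 = -6 - 36625 = -36631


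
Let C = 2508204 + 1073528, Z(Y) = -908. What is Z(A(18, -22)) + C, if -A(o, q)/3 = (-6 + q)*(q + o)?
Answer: 3580824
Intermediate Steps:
A(o, q) = -3*(-6 + q)*(o + q) (A(o, q) = -3*(-6 + q)*(q + o) = -3*(-6 + q)*(o + q))
C = 3581732
Z(A(18, -22)) + C = -908 + 3581732 = 3580824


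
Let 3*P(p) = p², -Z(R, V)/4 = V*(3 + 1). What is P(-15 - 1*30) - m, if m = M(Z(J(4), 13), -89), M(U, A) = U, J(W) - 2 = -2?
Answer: 883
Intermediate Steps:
J(W) = 0 (J(W) = 2 - 2 = 0)
Z(R, V) = -16*V (Z(R, V) = -4*V*(3 + 1) = -4*V*4 = -16*V)
m = -208 (m = -16*13 = -208)
P(p) = p²/3
P(-15 - 1*30) - m = (-15 - 1*30)²/3 - 1*(-208) = (-15 - 30)²/3 + 208 = (⅓)*(-45)² + 208 = (⅓)*2025 + 208 = 675 + 208 = 883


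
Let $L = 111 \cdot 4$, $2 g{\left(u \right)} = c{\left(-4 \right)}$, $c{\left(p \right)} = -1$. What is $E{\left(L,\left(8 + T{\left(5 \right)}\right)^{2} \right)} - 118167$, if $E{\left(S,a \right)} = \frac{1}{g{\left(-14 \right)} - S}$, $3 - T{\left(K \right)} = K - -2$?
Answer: $- \frac{105050465}{889} \approx -1.1817 \cdot 10^{5}$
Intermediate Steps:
$g{\left(u \right)} = - \frac{1}{2}$ ($g{\left(u \right)} = \frac{1}{2} \left(-1\right) = - \frac{1}{2}$)
$T{\left(K \right)} = 1 - K$ ($T{\left(K \right)} = 3 - \left(K - -2\right) = 3 - \left(K + 2\right) = 3 - \left(2 + K\right) = 1 - K$)
$L = 444$
$E{\left(S,a \right)} = \frac{1}{- \frac{1}{2} - S}$
$E{\left(L,\left(8 + T{\left(5 \right)}\right)^{2} \right)} - 118167 = - \frac{2}{1 + 2 \cdot 444} - 118167 = - \frac{2}{1 + 888} - 118167 = - \frac{2}{889} - 118167 = - \frac{105050465}{889}$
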